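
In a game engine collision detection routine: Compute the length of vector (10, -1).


|u| = sqrt(10^2 + (-1)^2) = sqrt(101) = 10.0499

10.0499


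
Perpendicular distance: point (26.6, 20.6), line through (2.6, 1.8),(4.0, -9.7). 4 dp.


|cross product| = 302.32
|line direction| = sqrt(134.21) = 11.5849
Distance = 302.32/sqrt(134.21) = 26.096

26.096


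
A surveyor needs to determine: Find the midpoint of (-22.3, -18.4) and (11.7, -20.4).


M = (((-22.3)+11.7)/2, ((-18.4)+(-20.4))/2)
= (-5.3, -19.4)

(-5.3, -19.4)


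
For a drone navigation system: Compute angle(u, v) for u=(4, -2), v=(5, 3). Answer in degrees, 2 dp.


u.v = 14, |u| = sqrt(20) = 4.4721, |v| = sqrt(34) = 5.831
cos(theta) = u.v/(|u||v|) = 14/sqrt(680) = 0.536875
theta = acos(0.536875) = 57.53 degrees

57.53 degrees


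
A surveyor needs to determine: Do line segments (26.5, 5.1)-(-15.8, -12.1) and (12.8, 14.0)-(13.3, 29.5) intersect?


Cross products: d1=-216.8, d2=430.25, d3=-612.11, d4=-1259.16
d1*d2 < 0 and d3*d4 < 0? no

No, they don't intersect


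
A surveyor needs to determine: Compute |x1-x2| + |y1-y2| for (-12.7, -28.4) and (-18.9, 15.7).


|(-12.7)-(-18.9)| + |(-28.4)-15.7| = 6.2 + 44.1 = 50.3

50.3


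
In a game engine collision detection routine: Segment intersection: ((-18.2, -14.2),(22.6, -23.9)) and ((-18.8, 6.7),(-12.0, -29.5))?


Cross products: d1=-120.4, d2=1290.6, d3=846.9, d4=-564.1
d1*d2 < 0 and d3*d4 < 0? yes

Yes, they intersect


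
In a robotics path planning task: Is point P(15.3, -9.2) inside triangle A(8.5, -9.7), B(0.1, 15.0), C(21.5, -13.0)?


Cross products: AB x AP = -172.16, BC x BP = -92.28, CA x CP = -28.94
All same sign? yes

Yes, inside


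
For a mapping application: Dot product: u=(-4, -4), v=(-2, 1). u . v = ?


u . v = u_x*v_x + u_y*v_y = (-4)*(-2) + (-4)*1
= 8 + (-4) = 4

4


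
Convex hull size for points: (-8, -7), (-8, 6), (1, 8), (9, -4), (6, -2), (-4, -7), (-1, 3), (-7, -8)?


Convex hull vertices (CCW): (-8, -7), (-7, -8), (9, -4), (1, 8), (-8, 6)
Count = 5

5


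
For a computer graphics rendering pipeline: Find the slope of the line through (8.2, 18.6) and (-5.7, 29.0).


slope = (y2-y1)/(x2-x1) = (29-18.6)/((-5.7)-8.2) = 10.4/(-13.9) = -0.7482

-0.7482


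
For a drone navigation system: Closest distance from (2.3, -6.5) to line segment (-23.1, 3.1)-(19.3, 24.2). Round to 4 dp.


Project P onto AB: t = 0.3898 (clamped to [0,1])
Closest point on segment: (-6.5708, 11.3256)
Distance: 19.9109

19.9109


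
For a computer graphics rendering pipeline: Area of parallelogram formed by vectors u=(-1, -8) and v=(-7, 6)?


|u x v| = |(-1)*6 - (-8)*(-7)|
= |(-6) - 56| = 62

62


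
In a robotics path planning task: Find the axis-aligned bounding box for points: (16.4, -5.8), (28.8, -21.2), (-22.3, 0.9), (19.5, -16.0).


x range: [-22.3, 28.8]
y range: [-21.2, 0.9]
Bounding box: (-22.3,-21.2) to (28.8,0.9)

(-22.3,-21.2) to (28.8,0.9)


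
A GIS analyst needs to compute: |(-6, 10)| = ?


|u| = sqrt((-6)^2 + 10^2) = sqrt(136) = 11.6619

11.6619


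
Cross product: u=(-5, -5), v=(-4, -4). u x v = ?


u x v = u_x*v_y - u_y*v_x = (-5)*(-4) - (-5)*(-4)
= 20 - 20 = 0

0


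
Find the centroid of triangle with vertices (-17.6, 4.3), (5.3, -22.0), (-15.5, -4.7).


Centroid = ((x_A+x_B+x_C)/3, (y_A+y_B+y_C)/3)
= (((-17.6)+5.3+(-15.5))/3, (4.3+(-22)+(-4.7))/3)
= (-9.2667, -7.4667)

(-9.2667, -7.4667)


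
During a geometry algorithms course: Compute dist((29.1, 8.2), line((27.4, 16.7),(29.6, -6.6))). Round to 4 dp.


|cross product| = 20.91
|line direction| = sqrt(547.73) = 23.4036
Distance = 20.91/sqrt(547.73) = 0.8935

0.8935


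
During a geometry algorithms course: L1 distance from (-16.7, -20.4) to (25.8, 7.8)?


|(-16.7)-25.8| + |(-20.4)-7.8| = 42.5 + 28.2 = 70.7

70.7


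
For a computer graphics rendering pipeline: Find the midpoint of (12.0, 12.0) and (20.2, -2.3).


M = ((12+20.2)/2, (12+(-2.3))/2)
= (16.1, 4.85)

(16.1, 4.85)


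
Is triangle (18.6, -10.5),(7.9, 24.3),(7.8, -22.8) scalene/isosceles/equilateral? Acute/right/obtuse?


Side lengths squared: AB^2=1325.53, BC^2=2218.42, CA^2=267.93
Sorted: [267.93, 1325.53, 2218.42]
By sides: Scalene, By angles: Obtuse

Scalene, Obtuse


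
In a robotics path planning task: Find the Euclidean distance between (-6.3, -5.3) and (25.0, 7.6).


dx=31.3, dy=12.9
d^2 = 31.3^2 + 12.9^2 = 1146.1
d = sqrt(1146.1) = 33.8541

33.8541


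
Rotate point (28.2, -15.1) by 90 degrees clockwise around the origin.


90° CW: (x,y) -> (y, -x)
(28.2,-15.1) -> (-15.1, -28.2)

(-15.1, -28.2)


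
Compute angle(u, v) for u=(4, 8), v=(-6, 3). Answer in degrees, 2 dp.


u.v = 0, |u| = sqrt(80) = 8.9443, |v| = sqrt(45) = 6.7082
cos(theta) = u.v/(|u||v|) = 0/sqrt(3600) = 0
theta = acos(0) = 90 degrees

90 degrees


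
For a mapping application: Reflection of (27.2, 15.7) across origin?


Reflection over origin: (x,y) -> (-x,-y)
(27.2, 15.7) -> (-27.2, -15.7)

(-27.2, -15.7)


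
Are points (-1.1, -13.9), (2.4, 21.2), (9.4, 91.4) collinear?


Cross product: (2.4-(-1.1))*(91.4-(-13.9)) - (21.2-(-13.9))*(9.4-(-1.1))
= 0

Yes, collinear


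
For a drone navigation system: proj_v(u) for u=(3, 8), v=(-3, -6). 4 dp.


u.v = -57, |v| = sqrt(45) = 6.7082
Scalar projection = u.v / |v| = -57 / sqrt(45) = -8.4971

-8.4971


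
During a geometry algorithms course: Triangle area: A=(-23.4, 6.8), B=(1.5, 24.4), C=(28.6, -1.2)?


Area = |x_A(y_B-y_C) + x_B(y_C-y_A) + x_C(y_A-y_B)|/2
= |(-599.04) + (-12) + (-503.36)|/2
= 1114.4/2 = 557.2

557.2


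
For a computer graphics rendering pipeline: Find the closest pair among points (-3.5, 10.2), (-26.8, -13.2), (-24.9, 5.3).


d(P0,P1) = 33.022, d(P0,P2) = 21.9538, d(P1,P2) = 18.5973
Closest: P1 and P2

Closest pair: (-26.8, -13.2) and (-24.9, 5.3), distance = 18.5973


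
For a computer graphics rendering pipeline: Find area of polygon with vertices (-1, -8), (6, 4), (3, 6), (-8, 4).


Shoelace sum: ((-1)*4 - 6*(-8)) + (6*6 - 3*4) + (3*4 - (-8)*6) + ((-8)*(-8) - (-1)*4)
= 196
Area = |196|/2 = 98

98


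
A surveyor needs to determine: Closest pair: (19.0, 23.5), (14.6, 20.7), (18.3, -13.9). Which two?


d(P0,P1) = 5.2154, d(P0,P2) = 37.4066, d(P1,P2) = 34.7973
Closest: P0 and P1

Closest pair: (19.0, 23.5) and (14.6, 20.7), distance = 5.2154


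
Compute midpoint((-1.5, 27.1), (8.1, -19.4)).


M = (((-1.5)+8.1)/2, (27.1+(-19.4))/2)
= (3.3, 3.85)

(3.3, 3.85)


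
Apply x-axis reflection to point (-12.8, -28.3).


Reflection over x-axis: (x,y) -> (x,-y)
(-12.8, -28.3) -> (-12.8, 28.3)

(-12.8, 28.3)


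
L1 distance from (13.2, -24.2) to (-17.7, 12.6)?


|13.2-(-17.7)| + |(-24.2)-12.6| = 30.9 + 36.8 = 67.7

67.7


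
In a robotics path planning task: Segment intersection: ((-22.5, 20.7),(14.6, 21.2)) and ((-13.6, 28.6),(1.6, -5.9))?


Cross products: d1=-427.13, d2=860.42, d3=288.64, d4=-998.91
d1*d2 < 0 and d3*d4 < 0? yes

Yes, they intersect


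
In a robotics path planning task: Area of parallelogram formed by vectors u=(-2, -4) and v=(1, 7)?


|u x v| = |(-2)*7 - (-4)*1|
= |(-14) - (-4)| = 10

10


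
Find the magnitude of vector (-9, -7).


|u| = sqrt((-9)^2 + (-7)^2) = sqrt(130) = 11.4018

11.4018


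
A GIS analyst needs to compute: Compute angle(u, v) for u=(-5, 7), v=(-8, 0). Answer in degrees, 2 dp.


u.v = 40, |u| = sqrt(74) = 8.6023, |v| = sqrt(64) = 8
cos(theta) = u.v/(|u||v|) = 40/sqrt(4736) = 0.581238
theta = acos(0.581238) = 54.46 degrees

54.46 degrees


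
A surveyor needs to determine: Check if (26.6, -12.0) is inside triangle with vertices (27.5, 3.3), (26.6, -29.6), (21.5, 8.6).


Cross products: AB x AP = -15.84, BC x BP = -89.76, CA x CP = -96.57
All same sign? yes

Yes, inside


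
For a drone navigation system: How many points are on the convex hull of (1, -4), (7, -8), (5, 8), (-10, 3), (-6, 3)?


Convex hull vertices (CCW): (-10, 3), (7, -8), (5, 8)
Count = 3

3


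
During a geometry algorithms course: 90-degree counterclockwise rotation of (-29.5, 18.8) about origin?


90° CCW: (x,y) -> (-y, x)
(-29.5,18.8) -> (-18.8, -29.5)

(-18.8, -29.5)


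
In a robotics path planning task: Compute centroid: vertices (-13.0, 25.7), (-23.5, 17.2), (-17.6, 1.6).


Centroid = ((x_A+x_B+x_C)/3, (y_A+y_B+y_C)/3)
= (((-13)+(-23.5)+(-17.6))/3, (25.7+17.2+1.6)/3)
= (-18.0333, 14.8333)

(-18.0333, 14.8333)


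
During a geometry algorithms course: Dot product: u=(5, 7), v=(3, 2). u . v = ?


u . v = u_x*v_x + u_y*v_y = 5*3 + 7*2
= 15 + 14 = 29

29


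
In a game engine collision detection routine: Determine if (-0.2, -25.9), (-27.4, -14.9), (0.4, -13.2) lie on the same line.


Cross product: ((-27.4)-(-0.2))*((-13.2)-(-25.9)) - ((-14.9)-(-25.9))*(0.4-(-0.2))
= -352.04

No, not collinear


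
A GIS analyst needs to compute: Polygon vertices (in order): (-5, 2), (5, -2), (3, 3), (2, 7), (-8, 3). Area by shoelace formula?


Shoelace sum: ((-5)*(-2) - 5*2) + (5*3 - 3*(-2)) + (3*7 - 2*3) + (2*3 - (-8)*7) + ((-8)*2 - (-5)*3)
= 97
Area = |97|/2 = 48.5

48.5


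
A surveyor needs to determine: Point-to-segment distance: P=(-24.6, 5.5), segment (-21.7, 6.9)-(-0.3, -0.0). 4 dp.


Project P onto AB: t = 0 (clamped to [0,1])
Closest point on segment: (-21.7, 6.9)
Distance: 3.2202

3.2202


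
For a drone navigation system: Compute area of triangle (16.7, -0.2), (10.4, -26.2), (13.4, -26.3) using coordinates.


Area = |x_A(y_B-y_C) + x_B(y_C-y_A) + x_C(y_A-y_B)|/2
= |1.67 + (-271.44) + 348.4|/2
= 78.63/2 = 39.315

39.315


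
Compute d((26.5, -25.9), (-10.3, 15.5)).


dx=-36.8, dy=41.4
d^2 = (-36.8)^2 + 41.4^2 = 3068.2
d = sqrt(3068.2) = 55.3913

55.3913


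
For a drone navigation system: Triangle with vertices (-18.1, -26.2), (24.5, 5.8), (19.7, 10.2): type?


Side lengths squared: AB^2=2838.76, BC^2=42.4, CA^2=2753.8
Sorted: [42.4, 2753.8, 2838.76]
By sides: Scalene, By angles: Obtuse

Scalene, Obtuse


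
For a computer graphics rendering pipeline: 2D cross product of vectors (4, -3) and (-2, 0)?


u x v = u_x*v_y - u_y*v_x = 4*0 - (-3)*(-2)
= 0 - 6 = -6

-6


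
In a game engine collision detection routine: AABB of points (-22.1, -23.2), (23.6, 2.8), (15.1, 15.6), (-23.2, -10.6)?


x range: [-23.2, 23.6]
y range: [-23.2, 15.6]
Bounding box: (-23.2,-23.2) to (23.6,15.6)

(-23.2,-23.2) to (23.6,15.6)


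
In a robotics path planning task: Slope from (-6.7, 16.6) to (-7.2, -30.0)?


slope = (y2-y1)/(x2-x1) = ((-30)-16.6)/((-7.2)-(-6.7)) = (-46.6)/(-0.5) = 93.2

93.2


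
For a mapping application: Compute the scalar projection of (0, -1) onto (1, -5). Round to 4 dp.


u.v = 5, |v| = sqrt(26) = 5.099
Scalar projection = u.v / |v| = 5 / sqrt(26) = 0.9806

0.9806


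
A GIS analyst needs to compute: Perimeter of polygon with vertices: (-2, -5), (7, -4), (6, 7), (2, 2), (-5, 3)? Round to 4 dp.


Sides: (-2, -5)->(7, -4): sqrt(82) = 9.055385, (7, -4)->(6, 7): sqrt(122) = 11.045361, (6, 7)->(2, 2): sqrt(41) = 6.403124, (2, 2)->(-5, 3): sqrt(50) = 7.071068, (-5, 3)->(-2, -5): sqrt(73) = 8.544004
Sum = 42.118942
Perimeter = 42.1189

42.1189


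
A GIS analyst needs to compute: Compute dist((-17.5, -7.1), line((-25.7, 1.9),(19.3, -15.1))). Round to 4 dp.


|cross product| = 265.6
|line direction| = sqrt(2314) = 48.1041
Distance = 265.6/sqrt(2314) = 5.5214

5.5214


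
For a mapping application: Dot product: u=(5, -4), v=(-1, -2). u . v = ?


u . v = u_x*v_x + u_y*v_y = 5*(-1) + (-4)*(-2)
= (-5) + 8 = 3

3


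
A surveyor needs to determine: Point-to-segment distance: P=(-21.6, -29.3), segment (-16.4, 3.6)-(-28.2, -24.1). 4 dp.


Project P onto AB: t = 1 (clamped to [0,1])
Closest point on segment: (-28.2, -24.1)
Distance: 8.4024

8.4024


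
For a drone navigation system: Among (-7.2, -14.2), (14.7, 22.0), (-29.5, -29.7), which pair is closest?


d(P0,P1) = 42.309, d(P0,P2) = 27.1577, d(P1,P2) = 68.0186
Closest: P0 and P2

Closest pair: (-7.2, -14.2) and (-29.5, -29.7), distance = 27.1577


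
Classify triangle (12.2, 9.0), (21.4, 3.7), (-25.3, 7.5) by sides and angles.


Side lengths squared: AB^2=112.73, BC^2=2195.33, CA^2=1408.5
Sorted: [112.73, 1408.5, 2195.33]
By sides: Scalene, By angles: Obtuse

Scalene, Obtuse


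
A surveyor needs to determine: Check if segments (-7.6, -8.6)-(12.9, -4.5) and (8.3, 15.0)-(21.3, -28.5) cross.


Cross products: d1=-998.45, d2=-53.4, d3=418.61, d4=-526.44
d1*d2 < 0 and d3*d4 < 0? no

No, they don't intersect


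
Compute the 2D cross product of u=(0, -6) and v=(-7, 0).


u x v = u_x*v_y - u_y*v_x = 0*0 - (-6)*(-7)
= 0 - 42 = -42

-42


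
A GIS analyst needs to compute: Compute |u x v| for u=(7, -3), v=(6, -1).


|u x v| = |7*(-1) - (-3)*6|
= |(-7) - (-18)| = 11

11


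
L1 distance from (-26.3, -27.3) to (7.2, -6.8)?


|(-26.3)-7.2| + |(-27.3)-(-6.8)| = 33.5 + 20.5 = 54

54


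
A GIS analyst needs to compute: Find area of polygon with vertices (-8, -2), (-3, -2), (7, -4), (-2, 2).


Shoelace sum: ((-8)*(-2) - (-3)*(-2)) + ((-3)*(-4) - 7*(-2)) + (7*2 - (-2)*(-4)) + ((-2)*(-2) - (-8)*2)
= 62
Area = |62|/2 = 31

31


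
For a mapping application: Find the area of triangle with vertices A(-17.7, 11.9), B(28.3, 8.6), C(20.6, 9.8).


Area = |x_A(y_B-y_C) + x_B(y_C-y_A) + x_C(y_A-y_B)|/2
= |21.24 + (-59.43) + 67.98|/2
= 29.79/2 = 14.895

14.895


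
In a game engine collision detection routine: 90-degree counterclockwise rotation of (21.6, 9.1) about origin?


90° CCW: (x,y) -> (-y, x)
(21.6,9.1) -> (-9.1, 21.6)

(-9.1, 21.6)


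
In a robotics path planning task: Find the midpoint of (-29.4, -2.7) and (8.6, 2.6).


M = (((-29.4)+8.6)/2, ((-2.7)+2.6)/2)
= (-10.4, -0.05)

(-10.4, -0.05)


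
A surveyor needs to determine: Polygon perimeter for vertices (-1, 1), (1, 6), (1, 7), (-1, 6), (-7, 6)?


Sides: (-1, 1)->(1, 6): sqrt(29) = 5.385165, (1, 6)->(1, 7): sqrt(1) = 1, (1, 7)->(-1, 6): sqrt(5) = 2.236068, (-1, 6)->(-7, 6): sqrt(36) = 6, (-7, 6)->(-1, 1): sqrt(61) = 7.81025
Sum = 22.431483
Perimeter = 22.4315

22.4315


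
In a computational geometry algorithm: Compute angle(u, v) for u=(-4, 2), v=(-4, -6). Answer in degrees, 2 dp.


u.v = 4, |u| = sqrt(20) = 4.4721, |v| = sqrt(52) = 7.2111
cos(theta) = u.v/(|u||v|) = 4/sqrt(1040) = 0.124035
theta = acos(0.124035) = 82.87 degrees

82.87 degrees


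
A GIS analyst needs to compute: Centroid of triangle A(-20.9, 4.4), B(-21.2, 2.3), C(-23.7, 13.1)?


Centroid = ((x_A+x_B+x_C)/3, (y_A+y_B+y_C)/3)
= (((-20.9)+(-21.2)+(-23.7))/3, (4.4+2.3+13.1)/3)
= (-21.9333, 6.6)

(-21.9333, 6.6)


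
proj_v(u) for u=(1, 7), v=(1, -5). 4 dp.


u.v = -34, |v| = sqrt(26) = 5.099
Scalar projection = u.v / |v| = -34 / sqrt(26) = -6.6679

-6.6679


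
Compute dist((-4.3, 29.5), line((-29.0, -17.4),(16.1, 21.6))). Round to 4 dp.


|cross product| = 1151.89
|line direction| = sqrt(3555.01) = 59.6239
Distance = 1151.89/sqrt(3555.01) = 19.3193

19.3193


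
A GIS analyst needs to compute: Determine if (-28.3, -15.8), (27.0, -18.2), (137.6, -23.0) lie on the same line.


Cross product: (27-(-28.3))*((-23)-(-15.8)) - ((-18.2)-(-15.8))*(137.6-(-28.3))
= 0

Yes, collinear


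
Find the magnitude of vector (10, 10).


|u| = sqrt(10^2 + 10^2) = sqrt(200) = 14.1421

14.1421


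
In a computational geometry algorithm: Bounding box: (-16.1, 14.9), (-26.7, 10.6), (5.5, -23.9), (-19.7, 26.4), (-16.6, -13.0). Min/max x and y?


x range: [-26.7, 5.5]
y range: [-23.9, 26.4]
Bounding box: (-26.7,-23.9) to (5.5,26.4)

(-26.7,-23.9) to (5.5,26.4)


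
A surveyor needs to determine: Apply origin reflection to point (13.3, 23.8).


Reflection over origin: (x,y) -> (-x,-y)
(13.3, 23.8) -> (-13.3, -23.8)

(-13.3, -23.8)


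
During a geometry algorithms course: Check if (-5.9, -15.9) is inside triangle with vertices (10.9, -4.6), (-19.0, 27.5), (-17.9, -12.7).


Cross products: AB x AP = 877.15, BC x BP = 478.88, CA x CP = -189.36
All same sign? no

No, outside


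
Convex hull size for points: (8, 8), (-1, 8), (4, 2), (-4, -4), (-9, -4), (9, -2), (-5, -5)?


Convex hull vertices (CCW): (-9, -4), (-5, -5), (9, -2), (8, 8), (-1, 8)
Count = 5

5


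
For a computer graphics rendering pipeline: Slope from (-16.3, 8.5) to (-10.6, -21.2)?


slope = (y2-y1)/(x2-x1) = ((-21.2)-8.5)/((-10.6)-(-16.3)) = (-29.7)/5.7 = -5.2105

-5.2105


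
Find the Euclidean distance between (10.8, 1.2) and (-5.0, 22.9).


dx=-15.8, dy=21.7
d^2 = (-15.8)^2 + 21.7^2 = 720.53
d = sqrt(720.53) = 26.8427

26.8427


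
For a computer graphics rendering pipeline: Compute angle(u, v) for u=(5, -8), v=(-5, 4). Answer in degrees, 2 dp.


u.v = -57, |u| = sqrt(89) = 9.434, |v| = sqrt(41) = 6.4031
cos(theta) = u.v/(|u||v|) = -57/sqrt(3649) = -0.9436
theta = acos(-0.9436) = 160.67 degrees

160.67 degrees


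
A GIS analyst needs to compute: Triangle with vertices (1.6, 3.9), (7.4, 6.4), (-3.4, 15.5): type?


Side lengths squared: AB^2=39.89, BC^2=199.45, CA^2=159.56
Sorted: [39.89, 159.56, 199.45]
By sides: Scalene, By angles: Right

Scalene, Right


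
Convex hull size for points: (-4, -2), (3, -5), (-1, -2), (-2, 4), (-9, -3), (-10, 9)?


Convex hull vertices (CCW): (-10, 9), (-9, -3), (3, -5), (-2, 4)
Count = 4

4


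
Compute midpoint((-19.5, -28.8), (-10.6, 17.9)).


M = (((-19.5)+(-10.6))/2, ((-28.8)+17.9)/2)
= (-15.05, -5.45)

(-15.05, -5.45)


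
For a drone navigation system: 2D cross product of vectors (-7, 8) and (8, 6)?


u x v = u_x*v_y - u_y*v_x = (-7)*6 - 8*8
= (-42) - 64 = -106

-106


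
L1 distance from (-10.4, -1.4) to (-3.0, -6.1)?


|(-10.4)-(-3)| + |(-1.4)-(-6.1)| = 7.4 + 4.7 = 12.1

12.1


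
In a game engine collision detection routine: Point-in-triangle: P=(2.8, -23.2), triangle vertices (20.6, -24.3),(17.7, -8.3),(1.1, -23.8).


Cross products: AB x AP = 281.61, BC x BP = 16.39, CA x CP = 12.55
All same sign? yes

Yes, inside


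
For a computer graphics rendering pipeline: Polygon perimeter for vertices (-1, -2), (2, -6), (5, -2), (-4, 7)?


Sides: (-1, -2)->(2, -6): sqrt(25) = 5, (2, -6)->(5, -2): sqrt(25) = 5, (5, -2)->(-4, 7): sqrt(162) = 12.727922, (-4, 7)->(-1, -2): sqrt(90) = 9.486833
Sum = 32.214755
Perimeter = 32.2148

32.2148


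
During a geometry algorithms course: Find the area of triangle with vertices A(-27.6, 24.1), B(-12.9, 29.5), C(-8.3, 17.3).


Area = |x_A(y_B-y_C) + x_B(y_C-y_A) + x_C(y_A-y_B)|/2
= |(-336.72) + 87.72 + 44.82|/2
= 204.18/2 = 102.09

102.09


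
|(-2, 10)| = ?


|u| = sqrt((-2)^2 + 10^2) = sqrt(104) = 10.198

10.198


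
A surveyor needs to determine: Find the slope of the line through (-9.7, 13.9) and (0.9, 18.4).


slope = (y2-y1)/(x2-x1) = (18.4-13.9)/(0.9-(-9.7)) = 4.5/10.6 = 0.4245

0.4245


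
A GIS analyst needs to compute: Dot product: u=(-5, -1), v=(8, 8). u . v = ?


u . v = u_x*v_x + u_y*v_y = (-5)*8 + (-1)*8
= (-40) + (-8) = -48

-48


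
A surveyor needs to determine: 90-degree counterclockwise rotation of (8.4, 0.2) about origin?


90° CCW: (x,y) -> (-y, x)
(8.4,0.2) -> (-0.2, 8.4)

(-0.2, 8.4)


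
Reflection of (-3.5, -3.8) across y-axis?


Reflection over y-axis: (x,y) -> (-x,y)
(-3.5, -3.8) -> (3.5, -3.8)

(3.5, -3.8)


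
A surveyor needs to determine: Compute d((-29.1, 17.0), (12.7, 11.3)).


dx=41.8, dy=-5.7
d^2 = 41.8^2 + (-5.7)^2 = 1779.73
d = sqrt(1779.73) = 42.1868

42.1868


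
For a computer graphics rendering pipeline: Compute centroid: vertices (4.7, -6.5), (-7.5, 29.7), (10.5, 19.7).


Centroid = ((x_A+x_B+x_C)/3, (y_A+y_B+y_C)/3)
= ((4.7+(-7.5)+10.5)/3, ((-6.5)+29.7+19.7)/3)
= (2.5667, 14.3)

(2.5667, 14.3)


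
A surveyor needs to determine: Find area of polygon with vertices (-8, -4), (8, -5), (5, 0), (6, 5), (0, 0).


Shoelace sum: ((-8)*(-5) - 8*(-4)) + (8*0 - 5*(-5)) + (5*5 - 6*0) + (6*0 - 0*5) + (0*(-4) - (-8)*0)
= 122
Area = |122|/2 = 61

61


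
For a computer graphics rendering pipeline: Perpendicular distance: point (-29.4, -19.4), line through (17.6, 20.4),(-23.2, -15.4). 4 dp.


|cross product| = 58.76
|line direction| = sqrt(2946.28) = 54.2796
Distance = 58.76/sqrt(2946.28) = 1.0825

1.0825


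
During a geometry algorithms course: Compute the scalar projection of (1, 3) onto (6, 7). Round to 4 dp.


u.v = 27, |v| = sqrt(85) = 9.2195
Scalar projection = u.v / |v| = 27 / sqrt(85) = 2.9286

2.9286


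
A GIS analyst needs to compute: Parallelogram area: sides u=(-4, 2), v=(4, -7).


|u x v| = |(-4)*(-7) - 2*4|
= |28 - 8| = 20

20


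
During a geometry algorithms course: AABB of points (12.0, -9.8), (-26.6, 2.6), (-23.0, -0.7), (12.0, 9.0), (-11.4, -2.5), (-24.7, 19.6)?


x range: [-26.6, 12]
y range: [-9.8, 19.6]
Bounding box: (-26.6,-9.8) to (12,19.6)

(-26.6,-9.8) to (12,19.6)


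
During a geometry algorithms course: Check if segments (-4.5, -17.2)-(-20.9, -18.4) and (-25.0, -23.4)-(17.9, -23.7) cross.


Cross products: d1=272.13, d2=215.73, d3=77.08, d4=133.48
d1*d2 < 0 and d3*d4 < 0? no

No, they don't intersect


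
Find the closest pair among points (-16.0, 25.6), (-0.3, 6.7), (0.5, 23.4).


d(P0,P1) = 24.5703, d(P0,P2) = 16.646, d(P1,P2) = 16.7192
Closest: P0 and P2

Closest pair: (-16.0, 25.6) and (0.5, 23.4), distance = 16.646


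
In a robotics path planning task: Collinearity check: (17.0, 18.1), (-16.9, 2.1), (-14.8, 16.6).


Cross product: ((-16.9)-17)*(16.6-18.1) - (2.1-18.1)*((-14.8)-17)
= -457.95

No, not collinear


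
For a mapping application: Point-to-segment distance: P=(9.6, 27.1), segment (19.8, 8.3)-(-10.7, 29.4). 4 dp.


Project P onto AB: t = 0.5146 (clamped to [0,1])
Closest point on segment: (4.1054, 19.1576)
Distance: 9.6578

9.6578


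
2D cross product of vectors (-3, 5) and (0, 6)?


u x v = u_x*v_y - u_y*v_x = (-3)*6 - 5*0
= (-18) - 0 = -18

-18


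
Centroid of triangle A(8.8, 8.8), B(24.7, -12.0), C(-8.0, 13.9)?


Centroid = ((x_A+x_B+x_C)/3, (y_A+y_B+y_C)/3)
= ((8.8+24.7+(-8))/3, (8.8+(-12)+13.9)/3)
= (8.5, 3.5667)

(8.5, 3.5667)


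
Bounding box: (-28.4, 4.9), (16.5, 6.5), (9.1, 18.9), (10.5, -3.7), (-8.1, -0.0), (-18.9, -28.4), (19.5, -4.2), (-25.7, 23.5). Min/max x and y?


x range: [-28.4, 19.5]
y range: [-28.4, 23.5]
Bounding box: (-28.4,-28.4) to (19.5,23.5)

(-28.4,-28.4) to (19.5,23.5)


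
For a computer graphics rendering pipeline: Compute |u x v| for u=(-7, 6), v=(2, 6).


|u x v| = |(-7)*6 - 6*2|
= |(-42) - 12| = 54

54


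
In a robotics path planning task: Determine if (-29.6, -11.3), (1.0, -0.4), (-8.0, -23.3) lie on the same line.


Cross product: (1-(-29.6))*((-23.3)-(-11.3)) - ((-0.4)-(-11.3))*((-8)-(-29.6))
= -602.64

No, not collinear


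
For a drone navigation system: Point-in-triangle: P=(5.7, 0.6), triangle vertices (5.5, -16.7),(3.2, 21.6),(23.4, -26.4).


Cross products: AB x AP = -47.45, BC x BP = -304.2, CA x CP = -311.61
All same sign? yes

Yes, inside


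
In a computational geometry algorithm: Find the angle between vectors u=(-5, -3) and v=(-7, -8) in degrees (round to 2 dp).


u.v = 59, |u| = sqrt(34) = 5.831, |v| = sqrt(113) = 10.6301
cos(theta) = u.v/(|u||v|) = 59/sqrt(3842) = 0.951861
theta = acos(0.951861) = 17.85 degrees

17.85 degrees


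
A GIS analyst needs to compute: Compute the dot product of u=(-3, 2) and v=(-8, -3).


u . v = u_x*v_x + u_y*v_y = (-3)*(-8) + 2*(-3)
= 24 + (-6) = 18

18


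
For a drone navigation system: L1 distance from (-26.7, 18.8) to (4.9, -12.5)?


|(-26.7)-4.9| + |18.8-(-12.5)| = 31.6 + 31.3 = 62.9

62.9


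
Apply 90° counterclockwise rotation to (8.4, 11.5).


90° CCW: (x,y) -> (-y, x)
(8.4,11.5) -> (-11.5, 8.4)

(-11.5, 8.4)


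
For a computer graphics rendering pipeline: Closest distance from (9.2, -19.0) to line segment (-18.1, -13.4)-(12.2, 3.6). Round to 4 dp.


Project P onto AB: t = 0.6064 (clamped to [0,1])
Closest point on segment: (0.2742, -3.0911)
Distance: 18.2418

18.2418


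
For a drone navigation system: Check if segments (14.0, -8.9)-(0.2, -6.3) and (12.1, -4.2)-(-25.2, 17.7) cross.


Cross products: d1=133.7, d2=338.94, d3=-59.92, d4=-265.16
d1*d2 < 0 and d3*d4 < 0? no

No, they don't intersect


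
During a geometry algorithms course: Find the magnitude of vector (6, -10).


|u| = sqrt(6^2 + (-10)^2) = sqrt(136) = 11.6619

11.6619


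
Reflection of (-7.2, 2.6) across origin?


Reflection over origin: (x,y) -> (-x,-y)
(-7.2, 2.6) -> (7.2, -2.6)

(7.2, -2.6)


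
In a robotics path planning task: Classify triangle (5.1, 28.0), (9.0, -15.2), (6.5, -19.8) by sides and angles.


Side lengths squared: AB^2=1881.45, BC^2=27.41, CA^2=2286.8
Sorted: [27.41, 1881.45, 2286.8]
By sides: Scalene, By angles: Obtuse

Scalene, Obtuse


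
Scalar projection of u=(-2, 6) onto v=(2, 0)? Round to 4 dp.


u.v = -4, |v| = sqrt(4) = 2
Scalar projection = u.v / |v| = -4 / sqrt(4) = -2

-2


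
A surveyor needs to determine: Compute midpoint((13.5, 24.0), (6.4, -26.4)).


M = ((13.5+6.4)/2, (24+(-26.4))/2)
= (9.95, -1.2)

(9.95, -1.2)


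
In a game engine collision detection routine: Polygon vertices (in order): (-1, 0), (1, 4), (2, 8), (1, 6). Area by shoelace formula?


Shoelace sum: ((-1)*4 - 1*0) + (1*8 - 2*4) + (2*6 - 1*8) + (1*0 - (-1)*6)
= 6
Area = |6|/2 = 3

3


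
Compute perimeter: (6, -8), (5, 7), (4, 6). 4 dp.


Sides: (6, -8)->(5, 7): sqrt(226) = 15.033296, (5, 7)->(4, 6): sqrt(2) = 1.414214, (4, 6)->(6, -8): sqrt(200) = 14.142136
Sum = 30.589646
Perimeter = 30.5896

30.5896


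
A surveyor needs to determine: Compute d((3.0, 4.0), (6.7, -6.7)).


dx=3.7, dy=-10.7
d^2 = 3.7^2 + (-10.7)^2 = 128.18
d = sqrt(128.18) = 11.3217

11.3217


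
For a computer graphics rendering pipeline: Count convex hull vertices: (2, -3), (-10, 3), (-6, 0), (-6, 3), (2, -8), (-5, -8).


Convex hull vertices (CCW): (-10, 3), (-5, -8), (2, -8), (2, -3), (-6, 3)
Count = 5

5


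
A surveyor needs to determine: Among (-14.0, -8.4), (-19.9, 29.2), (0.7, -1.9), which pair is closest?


d(P0,P1) = 38.0601, d(P0,P2) = 16.073, d(P1,P2) = 37.3038
Closest: P0 and P2

Closest pair: (-14.0, -8.4) and (0.7, -1.9), distance = 16.073


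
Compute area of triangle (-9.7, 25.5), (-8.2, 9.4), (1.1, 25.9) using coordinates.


Area = |x_A(y_B-y_C) + x_B(y_C-y_A) + x_C(y_A-y_B)|/2
= |160.05 + (-3.28) + 17.71|/2
= 174.48/2 = 87.24

87.24


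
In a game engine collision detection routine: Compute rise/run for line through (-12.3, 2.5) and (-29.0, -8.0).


slope = (y2-y1)/(x2-x1) = ((-8)-2.5)/((-29)-(-12.3)) = (-10.5)/(-16.7) = 0.6287

0.6287


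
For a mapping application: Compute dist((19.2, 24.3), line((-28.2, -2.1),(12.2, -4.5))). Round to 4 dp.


|cross product| = 1180.32
|line direction| = sqrt(1637.92) = 40.4712
Distance = 1180.32/sqrt(1637.92) = 29.1644

29.1644


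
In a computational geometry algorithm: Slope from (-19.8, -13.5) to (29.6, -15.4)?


slope = (y2-y1)/(x2-x1) = ((-15.4)-(-13.5))/(29.6-(-19.8)) = (-1.9)/49.4 = -0.0385

-0.0385


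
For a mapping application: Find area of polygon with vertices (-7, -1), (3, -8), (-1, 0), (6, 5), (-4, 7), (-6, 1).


Shoelace sum: ((-7)*(-8) - 3*(-1)) + (3*0 - (-1)*(-8)) + ((-1)*5 - 6*0) + (6*7 - (-4)*5) + ((-4)*1 - (-6)*7) + ((-6)*(-1) - (-7)*1)
= 159
Area = |159|/2 = 79.5

79.5


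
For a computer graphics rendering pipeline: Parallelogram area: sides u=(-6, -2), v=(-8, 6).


|u x v| = |(-6)*6 - (-2)*(-8)|
= |(-36) - 16| = 52

52


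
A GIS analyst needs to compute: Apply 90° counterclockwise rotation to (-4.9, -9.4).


90° CCW: (x,y) -> (-y, x)
(-4.9,-9.4) -> (9.4, -4.9)

(9.4, -4.9)


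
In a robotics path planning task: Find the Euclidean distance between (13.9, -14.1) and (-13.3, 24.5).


dx=-27.2, dy=38.6
d^2 = (-27.2)^2 + 38.6^2 = 2229.8
d = sqrt(2229.8) = 47.2208

47.2208


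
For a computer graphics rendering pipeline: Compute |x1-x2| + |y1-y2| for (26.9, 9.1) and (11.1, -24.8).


|26.9-11.1| + |9.1-(-24.8)| = 15.8 + 33.9 = 49.7

49.7


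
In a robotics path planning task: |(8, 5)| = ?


|u| = sqrt(8^2 + 5^2) = sqrt(89) = 9.434

9.434


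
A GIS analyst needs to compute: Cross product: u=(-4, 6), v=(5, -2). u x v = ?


u x v = u_x*v_y - u_y*v_x = (-4)*(-2) - 6*5
= 8 - 30 = -22

-22


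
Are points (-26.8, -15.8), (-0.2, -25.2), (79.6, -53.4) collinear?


Cross product: ((-0.2)-(-26.8))*((-53.4)-(-15.8)) - ((-25.2)-(-15.8))*(79.6-(-26.8))
= 0

Yes, collinear


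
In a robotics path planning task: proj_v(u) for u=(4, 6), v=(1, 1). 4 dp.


u.v = 10, |v| = sqrt(2) = 1.4142
Scalar projection = u.v / |v| = 10 / sqrt(2) = 7.0711

7.0711


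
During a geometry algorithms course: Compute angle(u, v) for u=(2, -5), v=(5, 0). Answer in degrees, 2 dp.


u.v = 10, |u| = sqrt(29) = 5.3852, |v| = sqrt(25) = 5
cos(theta) = u.v/(|u||v|) = 10/sqrt(725) = 0.371391
theta = acos(0.371391) = 68.2 degrees

68.2 degrees


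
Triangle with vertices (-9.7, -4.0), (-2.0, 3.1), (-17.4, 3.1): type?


Side lengths squared: AB^2=109.7, BC^2=237.16, CA^2=109.7
Sorted: [109.7, 109.7, 237.16]
By sides: Isosceles, By angles: Obtuse

Isosceles, Obtuse


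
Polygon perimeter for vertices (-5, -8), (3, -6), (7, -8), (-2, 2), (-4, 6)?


Sides: (-5, -8)->(3, -6): sqrt(68) = 8.246211, (3, -6)->(7, -8): sqrt(20) = 4.472136, (7, -8)->(-2, 2): sqrt(181) = 13.453624, (-2, 2)->(-4, 6): sqrt(20) = 4.472136, (-4, 6)->(-5, -8): sqrt(197) = 14.035669
Sum = 44.679776
Perimeter = 44.6798

44.6798


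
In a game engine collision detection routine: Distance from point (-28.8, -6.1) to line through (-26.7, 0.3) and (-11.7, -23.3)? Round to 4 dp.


|cross product| = 145.56
|line direction| = sqrt(781.96) = 27.9635
Distance = 145.56/sqrt(781.96) = 5.2053

5.2053


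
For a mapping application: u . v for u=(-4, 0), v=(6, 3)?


u . v = u_x*v_x + u_y*v_y = (-4)*6 + 0*3
= (-24) + 0 = -24

-24


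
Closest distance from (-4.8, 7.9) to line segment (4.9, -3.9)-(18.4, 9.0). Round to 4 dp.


Project P onto AB: t = 0.061 (clamped to [0,1])
Closest point on segment: (5.7236, -3.113)
Distance: 15.2326

15.2326


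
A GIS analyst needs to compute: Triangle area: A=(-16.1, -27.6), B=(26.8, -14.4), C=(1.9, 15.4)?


Area = |x_A(y_B-y_C) + x_B(y_C-y_A) + x_C(y_A-y_B)|/2
= |479.78 + 1152.4 + (-25.08)|/2
= 1607.1/2 = 803.55

803.55


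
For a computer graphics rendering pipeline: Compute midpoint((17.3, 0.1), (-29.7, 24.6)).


M = ((17.3+(-29.7))/2, (0.1+24.6)/2)
= (-6.2, 12.35)

(-6.2, 12.35)


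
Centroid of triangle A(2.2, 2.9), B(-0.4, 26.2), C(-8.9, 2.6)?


Centroid = ((x_A+x_B+x_C)/3, (y_A+y_B+y_C)/3)
= ((2.2+(-0.4)+(-8.9))/3, (2.9+26.2+2.6)/3)
= (-2.3667, 10.5667)

(-2.3667, 10.5667)


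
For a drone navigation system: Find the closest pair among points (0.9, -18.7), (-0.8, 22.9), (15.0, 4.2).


d(P0,P1) = 41.6347, d(P0,P2) = 26.8927, d(P1,P2) = 24.4812
Closest: P1 and P2

Closest pair: (-0.8, 22.9) and (15.0, 4.2), distance = 24.4812


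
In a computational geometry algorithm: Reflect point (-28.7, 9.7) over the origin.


Reflection over origin: (x,y) -> (-x,-y)
(-28.7, 9.7) -> (28.7, -9.7)

(28.7, -9.7)


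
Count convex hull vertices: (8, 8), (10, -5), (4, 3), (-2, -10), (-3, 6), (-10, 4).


Convex hull vertices (CCW): (-10, 4), (-2, -10), (10, -5), (8, 8), (-3, 6)
Count = 5

5


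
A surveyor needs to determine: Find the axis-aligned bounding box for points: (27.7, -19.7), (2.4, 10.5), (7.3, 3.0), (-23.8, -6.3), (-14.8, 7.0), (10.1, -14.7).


x range: [-23.8, 27.7]
y range: [-19.7, 10.5]
Bounding box: (-23.8,-19.7) to (27.7,10.5)

(-23.8,-19.7) to (27.7,10.5)


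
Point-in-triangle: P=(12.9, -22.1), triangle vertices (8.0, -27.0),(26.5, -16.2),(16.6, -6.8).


Cross products: AB x AP = 37.73, BC x BP = 186.25, CA x CP = 56.84
All same sign? yes

Yes, inside


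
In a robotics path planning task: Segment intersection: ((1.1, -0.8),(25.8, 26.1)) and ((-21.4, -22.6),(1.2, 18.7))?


Cross products: d1=-436.57, d2=-848.74, d3=66.79, d4=478.96
d1*d2 < 0 and d3*d4 < 0? no

No, they don't intersect


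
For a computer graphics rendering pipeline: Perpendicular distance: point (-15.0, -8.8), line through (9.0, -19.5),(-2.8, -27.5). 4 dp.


|cross product| = 318.26
|line direction| = sqrt(203.24) = 14.2562
Distance = 318.26/sqrt(203.24) = 22.3243

22.3243


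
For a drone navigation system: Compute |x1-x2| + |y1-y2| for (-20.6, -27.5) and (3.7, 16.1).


|(-20.6)-3.7| + |(-27.5)-16.1| = 24.3 + 43.6 = 67.9

67.9


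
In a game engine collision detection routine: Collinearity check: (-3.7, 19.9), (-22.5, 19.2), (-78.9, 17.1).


Cross product: ((-22.5)-(-3.7))*(17.1-19.9) - (19.2-19.9)*((-78.9)-(-3.7))
= 0

Yes, collinear


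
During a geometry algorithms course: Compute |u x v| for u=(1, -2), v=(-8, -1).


|u x v| = |1*(-1) - (-2)*(-8)|
= |(-1) - 16| = 17

17


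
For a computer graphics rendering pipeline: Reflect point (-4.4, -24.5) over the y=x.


Reflection over y=x: (x,y) -> (y,x)
(-4.4, -24.5) -> (-24.5, -4.4)

(-24.5, -4.4)


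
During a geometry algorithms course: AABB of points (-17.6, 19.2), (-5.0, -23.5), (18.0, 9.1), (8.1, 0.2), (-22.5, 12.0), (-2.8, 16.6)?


x range: [-22.5, 18]
y range: [-23.5, 19.2]
Bounding box: (-22.5,-23.5) to (18,19.2)

(-22.5,-23.5) to (18,19.2)


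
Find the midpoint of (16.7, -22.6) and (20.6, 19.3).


M = ((16.7+20.6)/2, ((-22.6)+19.3)/2)
= (18.65, -1.65)

(18.65, -1.65)


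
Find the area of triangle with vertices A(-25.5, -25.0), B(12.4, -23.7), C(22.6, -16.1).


Area = |x_A(y_B-y_C) + x_B(y_C-y_A) + x_C(y_A-y_B)|/2
= |193.8 + 110.36 + (-29.38)|/2
= 274.78/2 = 137.39

137.39


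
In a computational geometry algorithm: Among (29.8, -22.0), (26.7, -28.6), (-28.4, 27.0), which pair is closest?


d(P0,P1) = 7.2918, d(P0,P2) = 76.0805, d(P1,P2) = 78.2775
Closest: P0 and P1

Closest pair: (29.8, -22.0) and (26.7, -28.6), distance = 7.2918


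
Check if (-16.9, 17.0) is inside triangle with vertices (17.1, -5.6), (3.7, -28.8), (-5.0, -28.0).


Cross products: AB x AP = -1091.64, BC x BP = -381.98, CA x CP = 1261.06
All same sign? no

No, outside


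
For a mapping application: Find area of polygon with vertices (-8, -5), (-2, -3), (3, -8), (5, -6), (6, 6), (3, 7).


Shoelace sum: ((-8)*(-3) - (-2)*(-5)) + ((-2)*(-8) - 3*(-3)) + (3*(-6) - 5*(-8)) + (5*6 - 6*(-6)) + (6*7 - 3*6) + (3*(-5) - (-8)*7)
= 192
Area = |192|/2 = 96

96


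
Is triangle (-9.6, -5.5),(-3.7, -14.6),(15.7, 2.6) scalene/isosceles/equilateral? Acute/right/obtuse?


Side lengths squared: AB^2=117.62, BC^2=672.2, CA^2=705.7
Sorted: [117.62, 672.2, 705.7]
By sides: Scalene, By angles: Acute

Scalene, Acute


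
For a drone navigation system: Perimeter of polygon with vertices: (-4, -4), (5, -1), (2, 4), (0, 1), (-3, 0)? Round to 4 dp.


Sides: (-4, -4)->(5, -1): sqrt(90) = 9.486833, (5, -1)->(2, 4): sqrt(34) = 5.830952, (2, 4)->(0, 1): sqrt(13) = 3.605551, (0, 1)->(-3, 0): sqrt(10) = 3.162278, (-3, 0)->(-4, -4): sqrt(17) = 4.123106
Sum = 26.20872
Perimeter = 26.2087

26.2087


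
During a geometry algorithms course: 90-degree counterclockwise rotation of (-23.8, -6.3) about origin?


90° CCW: (x,y) -> (-y, x)
(-23.8,-6.3) -> (6.3, -23.8)

(6.3, -23.8)


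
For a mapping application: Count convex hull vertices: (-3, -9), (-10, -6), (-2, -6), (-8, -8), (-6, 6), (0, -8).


Convex hull vertices (CCW): (-10, -6), (-8, -8), (-3, -9), (0, -8), (-6, 6)
Count = 5

5


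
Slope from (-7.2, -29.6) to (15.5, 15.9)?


slope = (y2-y1)/(x2-x1) = (15.9-(-29.6))/(15.5-(-7.2)) = 45.5/22.7 = 2.0044

2.0044


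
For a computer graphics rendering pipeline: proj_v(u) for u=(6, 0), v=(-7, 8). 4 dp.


u.v = -42, |v| = sqrt(113) = 10.6301
Scalar projection = u.v / |v| = -42 / sqrt(113) = -3.951

-3.951


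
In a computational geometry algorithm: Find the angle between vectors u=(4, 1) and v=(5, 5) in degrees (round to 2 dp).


u.v = 25, |u| = sqrt(17) = 4.1231, |v| = sqrt(50) = 7.0711
cos(theta) = u.v/(|u||v|) = 25/sqrt(850) = 0.857493
theta = acos(0.857493) = 30.96 degrees

30.96 degrees


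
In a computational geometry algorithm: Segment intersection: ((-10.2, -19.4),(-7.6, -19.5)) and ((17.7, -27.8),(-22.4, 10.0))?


Cross products: d1=717.78, d2=623.51, d3=-19.05, d4=75.22
d1*d2 < 0 and d3*d4 < 0? no

No, they don't intersect


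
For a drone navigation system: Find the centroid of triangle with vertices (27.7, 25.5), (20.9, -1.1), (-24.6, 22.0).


Centroid = ((x_A+x_B+x_C)/3, (y_A+y_B+y_C)/3)
= ((27.7+20.9+(-24.6))/3, (25.5+(-1.1)+22)/3)
= (8, 15.4667)

(8, 15.4667)


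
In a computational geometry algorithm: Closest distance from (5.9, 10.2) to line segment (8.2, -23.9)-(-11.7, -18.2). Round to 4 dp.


Project P onto AB: t = 0.5604 (clamped to [0,1])
Closest point on segment: (-2.9524, -20.7056)
Distance: 32.1484

32.1484


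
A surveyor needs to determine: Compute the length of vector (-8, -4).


|u| = sqrt((-8)^2 + (-4)^2) = sqrt(80) = 8.9443

8.9443


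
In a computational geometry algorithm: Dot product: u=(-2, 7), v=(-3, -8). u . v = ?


u . v = u_x*v_x + u_y*v_y = (-2)*(-3) + 7*(-8)
= 6 + (-56) = -50

-50


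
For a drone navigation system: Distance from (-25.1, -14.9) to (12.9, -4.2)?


dx=38, dy=10.7
d^2 = 38^2 + 10.7^2 = 1558.49
d = sqrt(1558.49) = 39.4777

39.4777


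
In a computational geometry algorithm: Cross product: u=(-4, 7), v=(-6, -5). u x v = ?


u x v = u_x*v_y - u_y*v_x = (-4)*(-5) - 7*(-6)
= 20 - (-42) = 62

62


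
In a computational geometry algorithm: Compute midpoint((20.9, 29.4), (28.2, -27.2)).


M = ((20.9+28.2)/2, (29.4+(-27.2))/2)
= (24.55, 1.1)

(24.55, 1.1)


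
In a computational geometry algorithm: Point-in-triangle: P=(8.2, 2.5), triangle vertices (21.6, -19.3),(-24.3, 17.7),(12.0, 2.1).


Cross products: AB x AP = -504.82, BC x BP = -44.76, CA x CP = -77.48
All same sign? yes

Yes, inside


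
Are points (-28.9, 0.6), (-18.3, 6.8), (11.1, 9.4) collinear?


Cross product: ((-18.3)-(-28.9))*(9.4-0.6) - (6.8-0.6)*(11.1-(-28.9))
= -154.72

No, not collinear


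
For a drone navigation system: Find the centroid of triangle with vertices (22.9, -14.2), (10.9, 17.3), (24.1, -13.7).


Centroid = ((x_A+x_B+x_C)/3, (y_A+y_B+y_C)/3)
= ((22.9+10.9+24.1)/3, ((-14.2)+17.3+(-13.7))/3)
= (19.3, -3.5333)

(19.3, -3.5333)


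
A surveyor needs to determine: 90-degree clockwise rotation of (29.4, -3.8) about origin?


90° CW: (x,y) -> (y, -x)
(29.4,-3.8) -> (-3.8, -29.4)

(-3.8, -29.4)


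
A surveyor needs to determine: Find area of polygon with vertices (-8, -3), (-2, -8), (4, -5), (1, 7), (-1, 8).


Shoelace sum: ((-8)*(-8) - (-2)*(-3)) + ((-2)*(-5) - 4*(-8)) + (4*7 - 1*(-5)) + (1*8 - (-1)*7) + ((-1)*(-3) - (-8)*8)
= 215
Area = |215|/2 = 107.5

107.5


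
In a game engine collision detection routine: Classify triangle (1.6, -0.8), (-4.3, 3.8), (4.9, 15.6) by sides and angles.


Side lengths squared: AB^2=55.97, BC^2=223.88, CA^2=279.85
Sorted: [55.97, 223.88, 279.85]
By sides: Scalene, By angles: Right

Scalene, Right


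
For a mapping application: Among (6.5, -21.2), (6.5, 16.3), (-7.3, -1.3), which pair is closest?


d(P0,P1) = 37.5, d(P0,P2) = 24.2167, d(P1,P2) = 22.3652
Closest: P1 and P2

Closest pair: (6.5, 16.3) and (-7.3, -1.3), distance = 22.3652


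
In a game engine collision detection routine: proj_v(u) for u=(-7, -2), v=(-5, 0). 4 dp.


u.v = 35, |v| = sqrt(25) = 5
Scalar projection = u.v / |v| = 35 / sqrt(25) = 7

7
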